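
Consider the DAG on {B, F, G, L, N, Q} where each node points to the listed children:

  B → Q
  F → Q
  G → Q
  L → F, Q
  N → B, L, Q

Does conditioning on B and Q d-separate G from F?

No

There are 4 undirected paths between G and F; checking each against the conditioning set {B, Q}:
  1. G → Q ← F — Q:collider[open] ⇒ active
  2. G → Q ← B ← N → L → F — Q:collider[open]; B:chain[blocks]; N:fork[open]; L:chain[open] ⇒ blocked
  3. G → Q ← L → F — Q:collider[open]; L:fork[open] ⇒ active
  4. G → Q ← N → L → F — Q:collider[open]; N:fork[open]; L:chain[open] ⇒ active
Since the path G → Q ← F is active, G and F are not d-separated given {B, Q}.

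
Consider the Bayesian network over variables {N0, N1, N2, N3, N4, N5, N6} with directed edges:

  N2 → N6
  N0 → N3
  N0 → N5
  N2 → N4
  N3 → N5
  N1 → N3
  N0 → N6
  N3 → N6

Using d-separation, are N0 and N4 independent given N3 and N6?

There are 3 undirected paths between N0 and N4; checking each against the conditioning set {N3, N6}:
  1. N0 → N3 → N6 ← N2 → N4 — N3:chain[blocks]; N6:collider[open]; N2:fork[open] ⇒ blocked
  2. N0 → N5 ← N3 → N6 ← N2 → N4 — N5:collider[blocks]; N3:fork[blocks]; N6:collider[open]; N2:fork[open] ⇒ blocked
  3. N0 → N6 ← N2 → N4 — N6:collider[open]; N2:fork[open] ⇒ active
Because an active path exists, N0 and N4 are not d-separated.

No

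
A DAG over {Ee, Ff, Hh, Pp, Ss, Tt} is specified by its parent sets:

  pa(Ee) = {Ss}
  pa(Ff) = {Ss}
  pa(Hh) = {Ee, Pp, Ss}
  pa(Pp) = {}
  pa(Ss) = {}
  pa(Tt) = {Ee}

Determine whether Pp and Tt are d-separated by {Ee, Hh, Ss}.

Enumerating the 2 paths from Pp to Tt and testing each for blocking by {Ee, Hh, Ss}:
  1. Pp → Hh ← Ss → Ee → Tt — Hh:collider[open]; Ss:fork[blocks]; Ee:chain[blocks] ⇒ blocked
  2. Pp → Hh ← Ee → Tt — Hh:collider[open]; Ee:fork[blocks] ⇒ blocked
Every path is blocked, so Pp and Tt are d-separated given {Ee, Hh, Ss}.

Yes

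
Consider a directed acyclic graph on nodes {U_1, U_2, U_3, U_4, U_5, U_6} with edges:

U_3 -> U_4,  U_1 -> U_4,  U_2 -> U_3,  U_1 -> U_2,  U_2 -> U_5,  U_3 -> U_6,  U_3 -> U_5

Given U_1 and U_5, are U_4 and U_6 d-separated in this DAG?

No

There are 3 undirected paths between U_4 and U_6; checking each against the conditioning set {U_1, U_5}:
Path 1: U_4 ← U_3 → U_6
  U_3 is a fork and U_3 is not conditioned on — no node blocks this path, so it is active.
Path 2: U_4 ← U_1 → U_2 → U_3 → U_6
  U_1 is a fork here and U_1 is conditioned on, so the path is blocked at U_1.
Path 3: U_4 ← U_1 → U_2 → U_5 ← U_3 → U_6
  U_1 is a fork here and U_1 is conditioned on, so the path is blocked at U_1.
Because an active path exists, U_4 and U_6 are not d-separated.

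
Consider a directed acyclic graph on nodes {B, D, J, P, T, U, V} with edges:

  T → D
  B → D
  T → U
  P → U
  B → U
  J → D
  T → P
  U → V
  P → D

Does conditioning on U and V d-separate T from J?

Yes — T and J are d-separated given {U, V}.

We examine all 5 paths between T and J:
Path 1: T → D ← J
  D is a collider here and neither D nor any of its descendants is conditioned on, so the collider stays closed — the path is blocked at D.
Path 2: T → P → D ← J
  D is a collider here and neither D nor any of its descendants is conditioned on, so the collider stays closed — the path is blocked at D.
Path 3: T → P → U ← B → D ← J
  D is a collider here and neither D nor any of its descendants is conditioned on, so the collider stays closed — the path is blocked at D.
Path 4: T → U ← P → D ← J
  D is a collider here and neither D nor any of its descendants is conditioned on, so the collider stays closed — the path is blocked at D.
Path 5: T → U ← B → D ← J
  D is a collider here and neither D nor any of its descendants is conditioned on, so the collider stays closed — the path is blocked at D.
All paths are blocked; T ⊥ J | {U, V} holds.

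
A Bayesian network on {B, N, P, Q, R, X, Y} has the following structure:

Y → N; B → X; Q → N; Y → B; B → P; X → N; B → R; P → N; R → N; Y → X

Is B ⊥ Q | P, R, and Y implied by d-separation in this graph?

6 paths connect B and Q; each must be blocked for d-separation to hold:
Path 1: B → R → N ← Q
  R is a chain here and R is conditioned on, so the path is blocked at R.
Path 2: B → X → N ← Q
  N is a collider here and neither N nor any of its descendants is conditioned on, so the collider stays closed — the path is blocked at N.
Path 3: B → X ← Y → N ← Q
  X is a collider here and neither X nor any of its descendants is conditioned on, so the collider stays closed — the path is blocked at X.
Path 4: B ← Y → X → N ← Q
  Y is a fork here and Y is conditioned on, so the path is blocked at Y.
Path 5: B ← Y → N ← Q
  Y is a fork here and Y is conditioned on, so the path is blocked at Y.
Path 6: B → P → N ← Q
  P is a chain here and P is conditioned on, so the path is blocked at P.
Since every path is blocked, d-separation holds.

Yes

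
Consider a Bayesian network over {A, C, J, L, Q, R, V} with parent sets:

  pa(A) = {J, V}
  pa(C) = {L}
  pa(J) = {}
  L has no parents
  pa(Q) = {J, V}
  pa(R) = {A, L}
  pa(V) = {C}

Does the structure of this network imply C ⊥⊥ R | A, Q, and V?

There are 3 undirected paths between C and R; checking each against the conditioning set {A, Q, V}:
Path 1: C → V → Q ← J → A → R
  V is a chain here and V is conditioned on, so the path is blocked at V.
Path 2: C → V → A → R
  V is a chain here and V is conditioned on, so the path is blocked at V.
Path 3: C ← L → R
  L is a fork and L is not conditioned on — no node blocks this path, so it is active.
Since the path C ← L → R is active, C and R are not d-separated given {A, Q, V}.

No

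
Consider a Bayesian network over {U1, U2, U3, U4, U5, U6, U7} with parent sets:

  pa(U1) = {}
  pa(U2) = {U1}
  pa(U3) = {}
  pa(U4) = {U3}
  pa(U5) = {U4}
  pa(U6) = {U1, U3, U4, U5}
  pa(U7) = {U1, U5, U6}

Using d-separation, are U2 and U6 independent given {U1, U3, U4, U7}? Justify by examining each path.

We examine all 5 paths between U2 and U6:
Path 1: U2 ← U1 → U7 ← U5 ← U4 ← U3 → U6
  U1 is a fork here and U1 is conditioned on, so the path is blocked at U1.
Path 2: U2 ← U1 → U7 ← U5 ← U4 → U6
  U1 is a fork here and U1 is conditioned on, so the path is blocked at U1.
Path 3: U2 ← U1 → U7 ← U5 → U6
  U1 is a fork here and U1 is conditioned on, so the path is blocked at U1.
Path 4: U2 ← U1 → U7 ← U6
  U1 is a fork here and U1 is conditioned on, so the path is blocked at U1.
Path 5: U2 ← U1 → U6
  U1 is a fork here and U1 is conditioned on, so the path is blocked at U1.
Since every path is blocked, d-separation holds.

Yes — U2 and U6 are d-separated given {U1, U3, U4, U7}.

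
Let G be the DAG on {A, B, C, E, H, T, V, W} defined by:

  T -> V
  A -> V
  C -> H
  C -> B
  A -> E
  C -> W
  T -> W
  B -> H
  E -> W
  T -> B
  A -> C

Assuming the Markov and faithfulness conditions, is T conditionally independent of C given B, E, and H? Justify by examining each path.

No

Enumerating the 6 paths from T to C and testing each for blocking by {B, E, H}:
  1. T → V ← A → E → W ← C — V:collider[blocks]; A:fork[open]; E:chain[blocks]; W:collider[blocks] ⇒ blocked
  2. T → V ← A → C — V:collider[blocks]; A:fork[open] ⇒ blocked
  3. T → W ← E ← A → C — W:collider[blocks]; E:chain[blocks]; A:fork[open] ⇒ blocked
  4. T → W ← C — W:collider[blocks] ⇒ blocked
  5. T → B → H ← C — B:chain[blocks]; H:collider[open] ⇒ blocked
  6. T → B ← C — B:collider[open] ⇒ active
Since the path T → B ← C is active, T and C are not d-separated given {B, E, H}.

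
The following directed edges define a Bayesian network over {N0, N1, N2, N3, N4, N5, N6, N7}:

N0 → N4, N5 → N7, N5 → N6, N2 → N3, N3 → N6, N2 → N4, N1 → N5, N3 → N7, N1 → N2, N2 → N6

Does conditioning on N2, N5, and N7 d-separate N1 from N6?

Yes

We examine all 6 paths between N1 and N6:
Path 1: N1 → N5 → N6
  N5 is a chain here and N5 is conditioned on, so the path is blocked at N5.
Path 2: N1 → N5 → N7 ← N3 → N6
  N5 is a chain here and N5 is conditioned on, so the path is blocked at N5.
Path 3: N1 → N5 → N7 ← N3 ← N2 → N6
  N5 is a chain here and N5 is conditioned on, so the path is blocked at N5.
Path 4: N1 → N2 → N6
  N2 is a chain here and N2 is conditioned on, so the path is blocked at N2.
Path 5: N1 → N2 → N3 → N6
  N2 is a chain here and N2 is conditioned on, so the path is blocked at N2.
Path 6: N1 → N2 → N3 → N7 ← N5 → N6
  N2 is a chain here and N2 is conditioned on, so the path is blocked at N2.
All paths are blocked; N1 ⊥ N6 | {N2, N5, N7} holds.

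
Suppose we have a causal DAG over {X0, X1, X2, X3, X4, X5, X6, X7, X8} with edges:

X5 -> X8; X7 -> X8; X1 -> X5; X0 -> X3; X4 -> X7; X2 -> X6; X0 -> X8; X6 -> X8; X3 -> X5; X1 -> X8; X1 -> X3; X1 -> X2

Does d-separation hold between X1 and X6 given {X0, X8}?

Enumerating the 6 paths from X1 to X6 and testing each for blocking by {X0, X8}:
Path 1: X1 → X2 → X6
  X2 is a chain and X2 is not conditioned on — no node blocks this path, so it is active.
Path 2: X1 → X3 ← X0 → X8 ← X6
  X0 is a fork here and X0 is conditioned on, so the path is blocked at X0.
Path 3: X1 → X3 → X5 → X8 ← X6
  X3 is a chain and X3 is not conditioned on; X5 is a chain and X5 is not conditioned on; X8 is a collider and X8 is conditioned on, which opens it — no node blocks this path, so it is active.
Path 4: X1 → X8 ← X6
  X8 is a collider and X8 is conditioned on, which opens it — no node blocks this path, so it is active.
Path 5: X1 → X5 ← X3 ← X0 → X8 ← X6
  X0 is a fork here and X0 is conditioned on, so the path is blocked at X0.
Path 6: X1 → X5 → X8 ← X6
  X5 is a chain and X5 is not conditioned on; X8 is a collider and X8 is conditioned on, which opens it — no node blocks this path, so it is active.
At least one path is unblocked, so d-separation fails.

No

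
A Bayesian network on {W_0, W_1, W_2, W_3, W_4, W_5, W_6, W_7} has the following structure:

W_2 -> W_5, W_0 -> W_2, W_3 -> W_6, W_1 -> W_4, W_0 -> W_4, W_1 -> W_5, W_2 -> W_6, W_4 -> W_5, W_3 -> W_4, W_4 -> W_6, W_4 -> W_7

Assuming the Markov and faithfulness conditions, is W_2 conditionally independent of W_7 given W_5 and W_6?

There are 5 undirected paths between W_2 and W_7; checking each against the conditioning set {W_5, W_6}:
Path 1: W_2 ← W_0 → W_4 → W_7
  W_0 is a fork and W_0 is not conditioned on; W_4 is a chain and W_4 is not conditioned on — no node blocks this path, so it is active.
Path 2: W_2 → W_5 ← W_4 → W_7
  W_5 is a collider and W_5 is conditioned on, which opens it; W_4 is a fork and W_4 is not conditioned on — no node blocks this path, so it is active.
Path 3: W_2 → W_5 ← W_1 → W_4 → W_7
  W_5 is a collider and W_5 is conditioned on, which opens it; W_1 is a fork and W_1 is not conditioned on; W_4 is a chain and W_4 is not conditioned on — no node blocks this path, so it is active.
Path 4: W_2 → W_6 ← W_4 → W_7
  W_6 is a collider and W_6 is conditioned on, which opens it; W_4 is a fork and W_4 is not conditioned on — no node blocks this path, so it is active.
Path 5: W_2 → W_6 ← W_3 → W_4 → W_7
  W_6 is a collider and W_6 is conditioned on, which opens it; W_3 is a fork and W_3 is not conditioned on; W_4 is a chain and W_4 is not conditioned on — no node blocks this path, so it is active.
Because an active path exists, W_2 and W_7 are not d-separated.

No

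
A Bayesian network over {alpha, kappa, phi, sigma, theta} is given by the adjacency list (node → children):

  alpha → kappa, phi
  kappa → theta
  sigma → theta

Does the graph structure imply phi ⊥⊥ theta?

No

Only one path connects phi and theta:
Path 1: phi ← alpha → kappa → theta
  alpha is a fork and alpha is not conditioned on; kappa is a chain and kappa is not conditioned on — no node blocks this path, so it is active.
At least one path is unblocked, so d-separation fails.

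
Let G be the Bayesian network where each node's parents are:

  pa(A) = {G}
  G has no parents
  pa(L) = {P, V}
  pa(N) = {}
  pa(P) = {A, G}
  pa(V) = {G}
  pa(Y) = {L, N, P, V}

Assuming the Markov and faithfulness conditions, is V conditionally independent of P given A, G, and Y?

No

6 paths connect V and P; each must be blocked for d-separation to hold:
Path 1: V → L ← P
  L is a collider and its descendant Y is conditioned on, which opens it — no node blocks this path, so it is active.
Path 2: V → L → Y ← P
  L is a chain and L is not conditioned on; Y is a collider and Y is conditioned on, which opens it — no node blocks this path, so it is active.
Path 3: V → Y ← P
  Y is a collider and Y is conditioned on, which opens it — no node blocks this path, so it is active.
Path 4: V → Y ← L ← P
  Y is a collider and Y is conditioned on, which opens it; L is a chain and L is not conditioned on — no node blocks this path, so it is active.
Path 5: V ← G → P
  G is a fork here and G is conditioned on, so the path is blocked at G.
Path 6: V ← G → A → P
  G is a fork here and G is conditioned on, so the path is blocked at G.
Since the path V → L ← P is active, V and P are not d-separated given {A, G, Y}.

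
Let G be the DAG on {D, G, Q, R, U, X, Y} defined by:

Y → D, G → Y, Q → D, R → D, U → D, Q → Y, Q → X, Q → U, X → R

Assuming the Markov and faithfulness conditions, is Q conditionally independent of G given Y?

No — Q and G are not d-separated given {Y}.

There are 4 undirected paths between Q and G; checking each against the conditioning set {Y}:
Path 1: Q → Y ← G
  Y is a collider and Y is conditioned on, which opens it — no node blocks this path, so it is active.
Path 2: Q → X → R → D ← Y ← G
  D is a collider here and neither D nor any of its descendants is conditioned on, so the collider stays closed — the path is blocked at D.
Path 3: Q → U → D ← Y ← G
  D is a collider here and neither D nor any of its descendants is conditioned on, so the collider stays closed — the path is blocked at D.
Path 4: Q → D ← Y ← G
  D is a collider here and neither D nor any of its descendants is conditioned on, so the collider stays closed — the path is blocked at D.
At least one path is unblocked, so d-separation fails.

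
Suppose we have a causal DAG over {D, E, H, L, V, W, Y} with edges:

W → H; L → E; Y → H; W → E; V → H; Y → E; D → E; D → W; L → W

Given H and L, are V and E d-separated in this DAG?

No

4 paths connect V and E; each must be blocked for d-separation to hold:
Path 1: V → H ← Y → E
  H is a collider and H is conditioned on, which opens it; Y is a fork and Y is not conditioned on — no node blocks this path, so it is active.
Path 2: V → H ← W ← D → E
  H is a collider and H is conditioned on, which opens it; W is a chain and W is not conditioned on; D is a fork and D is not conditioned on — no node blocks this path, so it is active.
Path 3: V → H ← W → E
  H is a collider and H is conditioned on, which opens it; W is a fork and W is not conditioned on — no node blocks this path, so it is active.
Path 4: V → H ← W ← L → E
  L is a fork here and L is conditioned on, so the path is blocked at L.
At least one path is unblocked, so d-separation fails.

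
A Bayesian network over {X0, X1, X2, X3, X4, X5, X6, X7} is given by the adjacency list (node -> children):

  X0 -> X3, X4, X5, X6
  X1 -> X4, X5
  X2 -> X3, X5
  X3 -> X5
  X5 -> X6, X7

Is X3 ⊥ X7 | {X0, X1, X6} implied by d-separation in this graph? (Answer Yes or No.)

There are 5 undirected paths between X3 and X7; checking each against the conditioning set {X0, X1, X6}:
  1. X3 ← X2 → X5 → X7 — X2:fork[open]; X5:chain[open] ⇒ active
  2. X3 → X5 → X7 — X5:chain[open] ⇒ active
  3. X3 ← X0 → X5 → X7 — X0:fork[blocks]; X5:chain[open] ⇒ blocked
  4. X3 ← X0 → X6 ← X5 → X7 — X0:fork[blocks]; X6:collider[open]; X5:fork[open] ⇒ blocked
  5. X3 ← X0 → X4 ← X1 → X5 → X7 — X0:fork[blocks]; X4:collider[blocks]; X1:fork[blocks]; X5:chain[open] ⇒ blocked
Since the path X3 ← X2 → X5 → X7 is active, X3 and X7 are not d-separated given {X0, X1, X6}.

No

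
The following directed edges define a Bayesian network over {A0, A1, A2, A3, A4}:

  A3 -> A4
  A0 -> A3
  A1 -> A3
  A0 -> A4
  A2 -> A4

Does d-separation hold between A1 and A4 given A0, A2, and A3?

Yes

We examine all 2 paths between A1 and A4:
Path 1: A1 → A3 ← A0 → A4
  A0 is a fork here and A0 is conditioned on, so the path is blocked at A0.
Path 2: A1 → A3 → A4
  A3 is a chain here and A3 is conditioned on, so the path is blocked at A3.
Since every path is blocked, d-separation holds.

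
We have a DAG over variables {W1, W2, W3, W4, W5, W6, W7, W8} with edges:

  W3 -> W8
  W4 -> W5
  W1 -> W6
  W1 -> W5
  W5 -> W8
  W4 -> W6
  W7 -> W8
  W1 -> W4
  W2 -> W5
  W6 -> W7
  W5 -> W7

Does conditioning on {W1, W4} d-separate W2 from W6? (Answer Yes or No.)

Yes

We examine all 6 paths between W2 and W6:
Path 1: W2 → W5 → W8 ← W7 ← W6
  W8 is a collider here and neither W8 nor any of its descendants is conditioned on, so the collider stays closed — the path is blocked at W8.
Path 2: W2 → W5 → W7 ← W6
  W7 is a collider here and neither W7 nor any of its descendants is conditioned on, so the collider stays closed — the path is blocked at W7.
Path 3: W2 → W5 ← W1 → W4 → W6
  W5 is a collider here and neither W5 nor any of its descendants is conditioned on, so the collider stays closed — the path is blocked at W5.
Path 4: W2 → W5 ← W1 → W6
  W5 is a collider here and neither W5 nor any of its descendants is conditioned on, so the collider stays closed — the path is blocked at W5.
Path 5: W2 → W5 ← W4 ← W1 → W6
  W5 is a collider here and neither W5 nor any of its descendants is conditioned on, so the collider stays closed — the path is blocked at W5.
Path 6: W2 → W5 ← W4 → W6
  W5 is a collider here and neither W5 nor any of its descendants is conditioned on, so the collider stays closed — the path is blocked at W5.
Since every path is blocked, d-separation holds.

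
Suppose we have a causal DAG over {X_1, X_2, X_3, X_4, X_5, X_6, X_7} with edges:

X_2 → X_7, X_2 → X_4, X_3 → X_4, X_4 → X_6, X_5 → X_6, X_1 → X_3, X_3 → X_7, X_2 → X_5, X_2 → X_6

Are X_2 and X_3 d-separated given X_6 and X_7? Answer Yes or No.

Enumerating the 4 paths from X_2 to X_3 and testing each for blocking by {X_6, X_7}:
  1. X_2 → X_4 ← X_3 — X_4:collider[open] ⇒ active
  2. X_2 → X_7 ← X_3 — X_7:collider[open] ⇒ active
  3. X_2 → X_5 → X_6 ← X_4 ← X_3 — X_5:chain[open]; X_6:collider[open]; X_4:chain[open] ⇒ active
  4. X_2 → X_6 ← X_4 ← X_3 — X_6:collider[open]; X_4:chain[open] ⇒ active
At least one path is unblocked, so d-separation fails.

No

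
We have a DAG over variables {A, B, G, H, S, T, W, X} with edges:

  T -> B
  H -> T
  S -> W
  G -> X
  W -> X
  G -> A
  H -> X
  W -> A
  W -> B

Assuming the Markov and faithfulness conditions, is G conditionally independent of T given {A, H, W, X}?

Enumerating the 4 paths from G to T and testing each for blocking by {A, H, W, X}:
Path 1: G → A ← W → X ← H → T
  W is a fork here and W is conditioned on, so the path is blocked at W.
Path 2: G → A ← W → B ← T
  W is a fork here and W is conditioned on, so the path is blocked at W.
Path 3: G → X ← H → T
  H is a fork here and H is conditioned on, so the path is blocked at H.
Path 4: G → X ← W → B ← T
  W is a fork here and W is conditioned on, so the path is blocked at W.
All paths are blocked; G ⊥ T | {A, H, W, X} holds.

Yes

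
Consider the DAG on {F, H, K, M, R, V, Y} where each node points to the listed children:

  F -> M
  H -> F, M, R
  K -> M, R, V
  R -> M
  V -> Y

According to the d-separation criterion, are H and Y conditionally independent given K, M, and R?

Yes — H and Y are d-separated given {K, M, R}.

There are 6 undirected paths between H and Y; checking each against the conditioning set {K, M, R}:
Path 1: H → R ← K → V → Y
  K is a fork here and K is conditioned on, so the path is blocked at K.
Path 2: H → R → M ← K → V → Y
  R is a chain here and R is conditioned on, so the path is blocked at R.
Path 3: H → F → M ← R ← K → V → Y
  R is a chain here and R is conditioned on, so the path is blocked at R.
Path 4: H → F → M ← K → V → Y
  K is a fork here and K is conditioned on, so the path is blocked at K.
Path 5: H → M ← R ← K → V → Y
  R is a chain here and R is conditioned on, so the path is blocked at R.
Path 6: H → M ← K → V → Y
  K is a fork here and K is conditioned on, so the path is blocked at K.
Since every path is blocked, d-separation holds.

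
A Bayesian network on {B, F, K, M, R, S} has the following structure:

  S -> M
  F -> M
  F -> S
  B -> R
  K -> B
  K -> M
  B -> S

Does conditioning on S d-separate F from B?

No — F and B are not d-separated given {S}.

Enumerating the 4 paths from F to B and testing each for blocking by {S}:
Path 1: F → M ← K → B
  M is a collider here and neither M nor any of its descendants is conditioned on, so the collider stays closed — the path is blocked at M.
Path 2: F → M ← S ← B
  M is a collider here and neither M nor any of its descendants is conditioned on, so the collider stays closed — the path is blocked at M.
Path 3: F → S ← B
  S is a collider and S is conditioned on, which opens it — no node blocks this path, so it is active.
Path 4: F → S → M ← K → B
  S is a chain here and S is conditioned on, so the path is blocked at S.
Since the path F → S ← B is active, F and B are not d-separated given {S}.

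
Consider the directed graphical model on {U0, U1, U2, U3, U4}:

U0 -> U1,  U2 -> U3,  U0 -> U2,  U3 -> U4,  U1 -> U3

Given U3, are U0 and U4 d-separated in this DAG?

Yes

We examine all 2 paths between U0 and U4:
Path 1: U0 → U1 → U3 → U4
  U3 is a chain here and U3 is conditioned on, so the path is blocked at U3.
Path 2: U0 → U2 → U3 → U4
  U3 is a chain here and U3 is conditioned on, so the path is blocked at U3.
Every path is blocked, so U0 and U4 are d-separated given {U3}.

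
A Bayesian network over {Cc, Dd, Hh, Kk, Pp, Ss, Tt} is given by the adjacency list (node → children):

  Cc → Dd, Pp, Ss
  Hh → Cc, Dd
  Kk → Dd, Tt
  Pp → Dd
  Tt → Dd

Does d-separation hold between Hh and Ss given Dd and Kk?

Enumerating the 3 paths from Hh to Ss and testing each for blocking by {Dd, Kk}:
  1. Hh → Dd ← Cc → Ss — Dd:collider[open]; Cc:fork[open] ⇒ active
  2. Hh → Dd ← Pp ← Cc → Ss — Dd:collider[open]; Pp:chain[open]; Cc:fork[open] ⇒ active
  3. Hh → Cc → Ss — Cc:chain[open] ⇒ active
At least one path is unblocked, so d-separation fails.

No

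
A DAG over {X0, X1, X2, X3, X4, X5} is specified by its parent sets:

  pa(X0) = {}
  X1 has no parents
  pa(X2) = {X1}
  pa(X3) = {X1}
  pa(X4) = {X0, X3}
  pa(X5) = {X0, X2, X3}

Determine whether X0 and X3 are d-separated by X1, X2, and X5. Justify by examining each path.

No

3 paths connect X0 and X3; each must be blocked for d-separation to hold:
Path 1: X0 → X4 ← X3
  X4 is a collider here and neither X4 nor any of its descendants is conditioned on, so the collider stays closed — the path is blocked at X4.
Path 2: X0 → X5 ← X3
  X5 is a collider and X5 is conditioned on, which opens it — no node blocks this path, so it is active.
Path 3: X0 → X5 ← X2 ← X1 → X3
  X2 is a chain here and X2 is conditioned on, so the path is blocked at X2.
Since the path X0 → X5 ← X3 is active, X0 and X3 are not d-separated given {X1, X2, X5}.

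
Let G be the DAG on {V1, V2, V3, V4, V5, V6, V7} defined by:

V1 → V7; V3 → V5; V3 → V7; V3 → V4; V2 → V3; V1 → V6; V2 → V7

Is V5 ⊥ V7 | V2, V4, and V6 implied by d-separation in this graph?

No

We examine all 2 paths between V5 and V7:
Path 1: V5 ← V3 → V7
  V3 is a fork and V3 is not conditioned on — no node blocks this path, so it is active.
Path 2: V5 ← V3 ← V2 → V7
  V2 is a fork here and V2 is conditioned on, so the path is blocked at V2.
Since the path V5 ← V3 → V7 is active, V5 and V7 are not d-separated given {V2, V4, V6}.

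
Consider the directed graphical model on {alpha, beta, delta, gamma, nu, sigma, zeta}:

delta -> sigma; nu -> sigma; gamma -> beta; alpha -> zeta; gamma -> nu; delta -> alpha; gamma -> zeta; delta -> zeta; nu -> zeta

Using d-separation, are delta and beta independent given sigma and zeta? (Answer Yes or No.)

No

There are 6 undirected paths between delta and beta; checking each against the conditioning set {sigma, zeta}:
Path 1: delta → zeta ← nu ← gamma → beta
  zeta is a collider and zeta is conditioned on, which opens it; nu is a chain and nu is not conditioned on; gamma is a fork and gamma is not conditioned on — no node blocks this path, so it is active.
Path 2: delta → zeta ← gamma → beta
  zeta is a collider and zeta is conditioned on, which opens it; gamma is a fork and gamma is not conditioned on — no node blocks this path, so it is active.
Path 3: delta → sigma ← nu → zeta ← gamma → beta
  sigma is a collider and sigma is conditioned on, which opens it; nu is a fork and nu is not conditioned on; zeta is a collider and zeta is conditioned on, which opens it; gamma is a fork and gamma is not conditioned on — no node blocks this path, so it is active.
Path 4: delta → sigma ← nu ← gamma → beta
  sigma is a collider and sigma is conditioned on, which opens it; nu is a chain and nu is not conditioned on; gamma is a fork and gamma is not conditioned on — no node blocks this path, so it is active.
Path 5: delta → alpha → zeta ← nu ← gamma → beta
  alpha is a chain and alpha is not conditioned on; zeta is a collider and zeta is conditioned on, which opens it; nu is a chain and nu is not conditioned on; gamma is a fork and gamma is not conditioned on — no node blocks this path, so it is active.
Path 6: delta → alpha → zeta ← gamma → beta
  alpha is a chain and alpha is not conditioned on; zeta is a collider and zeta is conditioned on, which opens it; gamma is a fork and gamma is not conditioned on — no node blocks this path, so it is active.
At least one path is unblocked, so d-separation fails.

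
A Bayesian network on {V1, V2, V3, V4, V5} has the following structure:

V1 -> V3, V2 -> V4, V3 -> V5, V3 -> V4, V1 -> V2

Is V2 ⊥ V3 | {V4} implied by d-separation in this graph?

No

We examine all 2 paths between V2 and V3:
  1. V2 ← V1 → V3 — V1:fork[open] ⇒ active
  2. V2 → V4 ← V3 — V4:collider[open] ⇒ active
At least one path is unblocked, so d-separation fails.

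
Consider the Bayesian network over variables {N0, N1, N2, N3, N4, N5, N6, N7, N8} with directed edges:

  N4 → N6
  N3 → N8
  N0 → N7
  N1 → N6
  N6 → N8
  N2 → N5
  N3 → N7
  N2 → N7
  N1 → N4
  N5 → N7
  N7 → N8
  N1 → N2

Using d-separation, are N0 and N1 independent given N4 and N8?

No

6 paths connect N0 and N1; each must be blocked for d-separation to hold:
Path 1: N0 → N7 ← N2 ← N1
  N7 is a collider and its descendant N8 is conditioned on, which opens it; N2 is a chain and N2 is not conditioned on — no node blocks this path, so it is active.
Path 2: N0 → N7 ← N5 ← N2 ← N1
  N7 is a collider and its descendant N8 is conditioned on, which opens it; N5 is a chain and N5 is not conditioned on; N2 is a chain and N2 is not conditioned on — no node blocks this path, so it is active.
Path 3: N0 → N7 ← N3 → N8 ← N6 ← N4 ← N1
  N4 is a chain here and N4 is conditioned on, so the path is blocked at N4.
Path 4: N0 → N7 ← N3 → N8 ← N6 ← N1
  N7 is a collider and its descendant N8 is conditioned on, which opens it; N3 is a fork and N3 is not conditioned on; N8 is a collider and N8 is conditioned on, which opens it; N6 is a chain and N6 is not conditioned on — no node blocks this path, so it is active.
Path 5: N0 → N7 → N8 ← N6 ← N4 ← N1
  N4 is a chain here and N4 is conditioned on, so the path is blocked at N4.
Path 6: N0 → N7 → N8 ← N6 ← N1
  N7 is a chain and N7 is not conditioned on; N8 is a collider and N8 is conditioned on, which opens it; N6 is a chain and N6 is not conditioned on — no node blocks this path, so it is active.
At least one path is unblocked, so d-separation fails.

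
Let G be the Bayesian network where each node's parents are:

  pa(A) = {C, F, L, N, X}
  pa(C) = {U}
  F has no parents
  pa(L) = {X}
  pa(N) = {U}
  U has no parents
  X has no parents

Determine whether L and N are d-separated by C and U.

Yes

4 paths connect L and N; each must be blocked for d-separation to hold:
Path 1: L ← X → A ← N
  A is a collider here and neither A nor any of its descendants is conditioned on, so the collider stays closed — the path is blocked at A.
Path 2: L ← X → A ← C ← U → N
  A is a collider here and neither A nor any of its descendants is conditioned on, so the collider stays closed — the path is blocked at A.
Path 3: L → A ← N
  A is a collider here and neither A nor any of its descendants is conditioned on, so the collider stays closed — the path is blocked at A.
Path 4: L → A ← C ← U → N
  A is a collider here and neither A nor any of its descendants is conditioned on, so the collider stays closed — the path is blocked at A.
Since every path is blocked, d-separation holds.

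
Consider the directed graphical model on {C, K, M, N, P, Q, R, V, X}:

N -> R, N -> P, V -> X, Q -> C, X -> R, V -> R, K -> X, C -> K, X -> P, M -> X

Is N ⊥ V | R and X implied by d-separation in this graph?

No

There are 4 undirected paths between N and V; checking each against the conditioning set {R, X}:
  1. N → P ← X ← V — P:collider[blocks]; X:chain[blocks] ⇒ blocked
  2. N → P ← X → R ← V — P:collider[blocks]; X:fork[blocks]; R:collider[open] ⇒ blocked
  3. N → R ← V — R:collider[open] ⇒ active
  4. N → R ← X ← V — R:collider[open]; X:chain[blocks] ⇒ blocked
Because an active path exists, N and V are not d-separated.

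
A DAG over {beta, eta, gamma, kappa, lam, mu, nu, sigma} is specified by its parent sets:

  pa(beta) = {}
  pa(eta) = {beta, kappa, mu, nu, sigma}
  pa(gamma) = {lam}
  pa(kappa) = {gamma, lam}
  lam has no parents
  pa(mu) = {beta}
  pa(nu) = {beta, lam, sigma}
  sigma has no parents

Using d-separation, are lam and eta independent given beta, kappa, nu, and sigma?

Yes

There are 6 undirected paths between lam and eta; checking each against the conditioning set {beta, kappa, nu, sigma}:
Path 1: lam → nu ← sigma → eta
  sigma is a fork here and sigma is conditioned on, so the path is blocked at sigma.
Path 2: lam → nu → eta
  nu is a chain here and nu is conditioned on, so the path is blocked at nu.
Path 3: lam → nu ← beta → eta
  beta is a fork here and beta is conditioned on, so the path is blocked at beta.
Path 4: lam → nu ← beta → mu → eta
  beta is a fork here and beta is conditioned on, so the path is blocked at beta.
Path 5: lam → kappa → eta
  kappa is a chain here and kappa is conditioned on, so the path is blocked at kappa.
Path 6: lam → gamma → kappa → eta
  kappa is a chain here and kappa is conditioned on, so the path is blocked at kappa.
Since every path is blocked, d-separation holds.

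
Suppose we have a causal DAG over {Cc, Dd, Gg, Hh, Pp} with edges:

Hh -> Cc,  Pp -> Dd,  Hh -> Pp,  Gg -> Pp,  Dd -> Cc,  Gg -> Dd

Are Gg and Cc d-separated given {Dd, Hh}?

We examine all 4 paths between Gg and Cc:
Path 1: Gg → Dd → Cc
  Dd is a chain here and Dd is conditioned on, so the path is blocked at Dd.
Path 2: Gg → Dd ← Pp ← Hh → Cc
  Hh is a fork here and Hh is conditioned on, so the path is blocked at Hh.
Path 3: Gg → Pp → Dd → Cc
  Dd is a chain here and Dd is conditioned on, so the path is blocked at Dd.
Path 4: Gg → Pp ← Hh → Cc
  Hh is a fork here and Hh is conditioned on, so the path is blocked at Hh.
All paths are blocked; Gg ⊥ Cc | {Dd, Hh} holds.

Yes — Gg and Cc are d-separated given {Dd, Hh}.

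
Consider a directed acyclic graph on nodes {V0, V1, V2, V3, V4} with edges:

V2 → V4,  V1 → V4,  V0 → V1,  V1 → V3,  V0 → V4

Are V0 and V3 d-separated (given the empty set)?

No — V0 and V3 are not d-separated given ∅.

There are 2 undirected paths between V0 and V3; checking each against the conditioning set ∅:
Path 1: V0 → V1 → V3
  V1 is a chain and V1 is not conditioned on — no node blocks this path, so it is active.
Path 2: V0 → V4 ← V1 → V3
  V4 is a collider here and neither V4 nor any of its descendants is conditioned on, so the collider stays closed — the path is blocked at V4.
At least one path is unblocked, so d-separation fails.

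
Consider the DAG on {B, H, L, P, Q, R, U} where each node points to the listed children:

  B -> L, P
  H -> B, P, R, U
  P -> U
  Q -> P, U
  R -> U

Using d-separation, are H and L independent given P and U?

No

Enumerating the 6 paths from H to L and testing each for blocking by {P, U}:
  1. H → R → U ← Q → P ← B → L — R:chain[open]; U:collider[open]; Q:fork[open]; P:collider[open]; B:fork[open] ⇒ active
  2. H → R → U ← P ← B → L — R:chain[open]; U:collider[open]; P:chain[blocks]; B:fork[open] ⇒ blocked
  3. H → B → L — B:chain[open] ⇒ active
  4. H → P ← B → L — P:collider[open]; B:fork[open] ⇒ active
  5. H → U ← Q → P ← B → L — U:collider[open]; Q:fork[open]; P:collider[open]; B:fork[open] ⇒ active
  6. H → U ← P ← B → L — U:collider[open]; P:chain[blocks]; B:fork[open] ⇒ blocked
Because an active path exists, H and L are not d-separated.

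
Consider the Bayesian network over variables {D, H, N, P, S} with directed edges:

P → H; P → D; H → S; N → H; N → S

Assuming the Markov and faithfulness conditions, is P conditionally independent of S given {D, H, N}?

Yes — P and S are d-separated given {D, H, N}.

Enumerating the 2 paths from P to S and testing each for blocking by {D, H, N}:
Path 1: P → H ← N → S
  N is a fork here and N is conditioned on, so the path is blocked at N.
Path 2: P → H → S
  H is a chain here and H is conditioned on, so the path is blocked at H.
Every path is blocked, so P and S are d-separated given {D, H, N}.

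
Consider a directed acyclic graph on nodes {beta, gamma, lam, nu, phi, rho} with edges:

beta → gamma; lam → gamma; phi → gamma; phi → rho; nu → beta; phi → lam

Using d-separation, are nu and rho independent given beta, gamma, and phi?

We examine all 2 paths between nu and rho:
Path 1: nu → beta → gamma ← phi → rho
  beta is a chain here and beta is conditioned on, so the path is blocked at beta.
Path 2: nu → beta → gamma ← lam ← phi → rho
  beta is a chain here and beta is conditioned on, so the path is blocked at beta.
Since every path is blocked, d-separation holds.

Yes — nu and rho are d-separated given {beta, gamma, phi}.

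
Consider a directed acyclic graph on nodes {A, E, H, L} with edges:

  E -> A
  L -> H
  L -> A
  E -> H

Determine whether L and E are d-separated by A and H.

There are 2 undirected paths between L and E; checking each against the conditioning set {A, H}:
  1. L → H ← E — H:collider[open] ⇒ active
  2. L → A ← E — A:collider[open] ⇒ active
Since the path L → H ← E is active, L and E are not d-separated given {A, H}.

No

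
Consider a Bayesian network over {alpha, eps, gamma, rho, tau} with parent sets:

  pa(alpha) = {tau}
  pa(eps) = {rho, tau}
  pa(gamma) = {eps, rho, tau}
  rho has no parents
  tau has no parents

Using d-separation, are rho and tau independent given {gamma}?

No

4 paths connect rho and tau; each must be blocked for d-separation to hold:
Path 1: rho → gamma ← tau
  gamma is a collider and gamma is conditioned on, which opens it — no node blocks this path, so it is active.
Path 2: rho → gamma ← eps ← tau
  gamma is a collider and gamma is conditioned on, which opens it; eps is a chain and eps is not conditioned on — no node blocks this path, so it is active.
Path 3: rho → eps ← tau
  eps is a collider and its descendant gamma is conditioned on, which opens it — no node blocks this path, so it is active.
Path 4: rho → eps → gamma ← tau
  eps is a chain and eps is not conditioned on; gamma is a collider and gamma is conditioned on, which opens it — no node blocks this path, so it is active.
At least one path is unblocked, so d-separation fails.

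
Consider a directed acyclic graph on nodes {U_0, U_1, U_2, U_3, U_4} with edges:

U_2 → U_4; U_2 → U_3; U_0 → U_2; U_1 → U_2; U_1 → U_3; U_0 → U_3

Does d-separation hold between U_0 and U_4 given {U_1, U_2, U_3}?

We examine all 3 paths between U_0 and U_4:
  1. U_0 → U_2 → U_4 — U_2:chain[blocks] ⇒ blocked
  2. U_0 → U_3 ← U_2 → U_4 — U_3:collider[open]; U_2:fork[blocks] ⇒ blocked
  3. U_0 → U_3 ← U_1 → U_2 → U_4 — U_3:collider[open]; U_1:fork[blocks]; U_2:chain[blocks] ⇒ blocked
Every path is blocked, so U_0 and U_4 are d-separated given {U_1, U_2, U_3}.

Yes — U_0 and U_4 are d-separated given {U_1, U_2, U_3}.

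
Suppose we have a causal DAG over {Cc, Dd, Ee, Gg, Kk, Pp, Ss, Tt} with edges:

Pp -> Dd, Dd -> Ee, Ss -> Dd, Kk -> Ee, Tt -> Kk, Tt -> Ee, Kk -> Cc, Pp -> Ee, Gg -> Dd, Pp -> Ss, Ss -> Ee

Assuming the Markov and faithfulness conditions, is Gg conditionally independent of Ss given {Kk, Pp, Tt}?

Yes

Enumerating the 5 paths from Gg to Ss and testing each for blocking by {Kk, Pp, Tt}:
Path 1: Gg → Dd ← Ss
  Dd is a collider here and neither Dd nor any of its descendants is conditioned on, so the collider stays closed — the path is blocked at Dd.
Path 2: Gg → Dd → Ee ← Ss
  Ee is a collider here and neither Ee nor any of its descendants is conditioned on, so the collider stays closed — the path is blocked at Ee.
Path 3: Gg → Dd → Ee ← Pp → Ss
  Ee is a collider here and neither Ee nor any of its descendants is conditioned on, so the collider stays closed — the path is blocked at Ee.
Path 4: Gg → Dd ← Pp → Ss
  Dd is a collider here and neither Dd nor any of its descendants is conditioned on, so the collider stays closed — the path is blocked at Dd.
Path 5: Gg → Dd ← Pp → Ee ← Ss
  Dd is a collider here and neither Dd nor any of its descendants is conditioned on, so the collider stays closed — the path is blocked at Dd.
Since every path is blocked, d-separation holds.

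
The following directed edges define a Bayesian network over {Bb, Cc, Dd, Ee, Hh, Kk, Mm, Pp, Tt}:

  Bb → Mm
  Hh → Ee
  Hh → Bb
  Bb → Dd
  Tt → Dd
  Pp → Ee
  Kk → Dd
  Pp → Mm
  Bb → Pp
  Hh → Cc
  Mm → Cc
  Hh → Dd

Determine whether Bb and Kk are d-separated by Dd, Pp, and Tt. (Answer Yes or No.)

No

We examine all 6 paths between Bb and Kk:
Path 1: Bb → Pp → Mm → Cc ← Hh → Dd ← Kk
  Pp is a chain here and Pp is conditioned on, so the path is blocked at Pp.
Path 2: Bb → Pp → Ee ← Hh → Dd ← Kk
  Pp is a chain here and Pp is conditioned on, so the path is blocked at Pp.
Path 3: Bb → Dd ← Kk
  Dd is a collider and Dd is conditioned on, which opens it — no node blocks this path, so it is active.
Path 4: Bb → Mm ← Pp → Ee ← Hh → Dd ← Kk
  Mm is a collider here and neither Mm nor any of its descendants is conditioned on, so the collider stays closed — the path is blocked at Mm.
Path 5: Bb → Mm → Cc ← Hh → Dd ← Kk
  Cc is a collider here and neither Cc nor any of its descendants is conditioned on, so the collider stays closed — the path is blocked at Cc.
Path 6: Bb ← Hh → Dd ← Kk
  Hh is a fork and Hh is not conditioned on; Dd is a collider and Dd is conditioned on, which opens it — no node blocks this path, so it is active.
Because an active path exists, Bb and Kk are not d-separated.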